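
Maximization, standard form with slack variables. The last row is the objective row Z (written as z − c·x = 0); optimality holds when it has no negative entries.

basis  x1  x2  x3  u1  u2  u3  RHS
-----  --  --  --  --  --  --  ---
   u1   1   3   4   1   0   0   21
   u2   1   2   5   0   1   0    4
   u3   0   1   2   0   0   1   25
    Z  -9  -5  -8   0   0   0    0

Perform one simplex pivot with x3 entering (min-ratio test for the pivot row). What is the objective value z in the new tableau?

Ratio test on column x3 — row 1: 21/4 = 21/4; row 2: 4/5 = 4/5; row 3: 25/2 = 25/2. Minimum is 4/5 at row 2 (u2 leaves); pivot element 5.
Pivot on row 2; the Z-row RHS becomes 0 − (-8)·(4/5) = 32/5.

32/5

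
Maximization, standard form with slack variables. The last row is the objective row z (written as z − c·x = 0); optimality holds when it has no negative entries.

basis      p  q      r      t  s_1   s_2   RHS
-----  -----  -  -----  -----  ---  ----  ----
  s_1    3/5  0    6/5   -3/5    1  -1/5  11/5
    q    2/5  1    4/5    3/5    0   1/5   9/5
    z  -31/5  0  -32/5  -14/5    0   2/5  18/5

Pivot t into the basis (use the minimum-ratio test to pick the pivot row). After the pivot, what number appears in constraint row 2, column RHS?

Ratio test on column t — row 1: entry -3/5 ≤ 0; row 2: (9/5)/(3/5) = 3. Minimum is 3 at row 2 (q leaves); pivot element 3/5.
Divide row 2 by 3/5; eliminate column t from the other rows.
In the new row 2, the RHS entry is the old entry divided by the pivot: (9/5)/(3/5) = 3.

3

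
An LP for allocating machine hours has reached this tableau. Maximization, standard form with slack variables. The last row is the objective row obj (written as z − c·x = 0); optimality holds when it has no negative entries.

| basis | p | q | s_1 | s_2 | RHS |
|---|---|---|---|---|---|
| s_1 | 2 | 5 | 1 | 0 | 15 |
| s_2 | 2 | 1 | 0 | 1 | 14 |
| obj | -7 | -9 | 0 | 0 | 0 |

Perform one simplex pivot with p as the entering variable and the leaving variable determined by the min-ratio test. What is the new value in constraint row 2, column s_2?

Ratio test on column p — row 1: 15/2 = 15/2; row 2: 14/2 = 7. Minimum is 7 at row 2 (s_2 leaves); pivot element 2.
Divide row 2 by 2; eliminate column p from the other rows.
In the new row 2, the s_2 entry is the old entry divided by the pivot: 1/2 = 1/2.

1/2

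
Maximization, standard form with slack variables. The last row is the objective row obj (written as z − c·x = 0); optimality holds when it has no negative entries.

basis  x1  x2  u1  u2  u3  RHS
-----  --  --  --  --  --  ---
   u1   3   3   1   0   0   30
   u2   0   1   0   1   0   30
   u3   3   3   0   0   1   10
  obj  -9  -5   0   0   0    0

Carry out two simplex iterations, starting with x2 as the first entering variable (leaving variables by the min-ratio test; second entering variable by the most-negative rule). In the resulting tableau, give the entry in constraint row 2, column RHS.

30

Ratio test on column x2 — row 1: 30/3 = 10; row 2: 30/1 = 30; row 3: 10/3 = 10/3. Minimum is 10/3 at row 3 (u3 leaves); pivot element 3.
Divide row 3 by 3; eliminate column x2 from the other rows.
Second iteration: most negative obj-row entry is -4 in column x1, so x1 enters.
Ratio test on column x1 — row 1: entry 0 ≤ 0; row 2: entry -1 ≤ 0; row 3: (10/3)/1 = 10/3. Minimum is 10/3 at row 3 (x2 leaves); pivot element 1.
Divide row 3 by 1; eliminate column x1 from the other rows.
After both pivots, the entry at constraint row 2, column RHS is 30.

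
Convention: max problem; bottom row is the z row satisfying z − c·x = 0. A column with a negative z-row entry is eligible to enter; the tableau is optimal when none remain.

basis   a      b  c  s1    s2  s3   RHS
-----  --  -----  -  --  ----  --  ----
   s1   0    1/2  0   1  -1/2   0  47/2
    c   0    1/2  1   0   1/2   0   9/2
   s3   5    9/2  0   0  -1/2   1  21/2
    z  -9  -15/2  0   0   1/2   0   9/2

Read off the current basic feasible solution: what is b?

b is not in the basis, so in the current basic feasible solution b = 0.

0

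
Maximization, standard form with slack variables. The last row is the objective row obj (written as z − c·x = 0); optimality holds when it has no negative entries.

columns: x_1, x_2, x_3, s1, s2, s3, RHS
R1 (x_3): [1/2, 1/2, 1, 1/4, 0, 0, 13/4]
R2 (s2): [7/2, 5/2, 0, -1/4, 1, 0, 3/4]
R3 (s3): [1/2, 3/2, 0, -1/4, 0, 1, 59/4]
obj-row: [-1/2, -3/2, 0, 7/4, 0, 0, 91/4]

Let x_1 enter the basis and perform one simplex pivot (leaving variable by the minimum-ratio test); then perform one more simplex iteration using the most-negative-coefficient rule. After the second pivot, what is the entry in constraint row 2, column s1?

-1/10

Ratio test on column x_1 — row 1: (13/4)/(1/2) = 13/2; row 2: (3/4)/(7/2) = 3/14; row 3: (59/4)/(1/2) = 59/2. Minimum is 3/14 at row 2 (s2 leaves); pivot element 7/2.
Divide row 2 by 7/2; eliminate column x_1 from the other rows.
Second iteration: most negative obj-row entry is -8/7 in column x_2, so x_2 enters.
Ratio test on column x_2 — row 1: (22/7)/(1/7) = 22; row 2: (3/14)/(5/7) = 3/10; row 3: (205/14)/(8/7) = 205/16. Minimum is 3/10 at row 2 (x_1 leaves); pivot element 5/7.
Divide row 2 by 5/7; eliminate column x_2 from the other rows.
After both pivots, the entry at constraint row 2, column s1 is -1/10.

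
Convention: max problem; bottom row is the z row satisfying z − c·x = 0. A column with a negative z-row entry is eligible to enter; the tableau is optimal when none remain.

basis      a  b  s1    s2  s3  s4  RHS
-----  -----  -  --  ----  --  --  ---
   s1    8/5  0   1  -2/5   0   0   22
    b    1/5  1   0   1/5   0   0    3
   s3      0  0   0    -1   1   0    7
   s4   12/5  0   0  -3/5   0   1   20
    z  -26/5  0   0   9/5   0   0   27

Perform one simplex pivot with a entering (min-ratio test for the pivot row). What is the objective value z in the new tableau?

Ratio test on column a — row 1: 22/(8/5) = 55/4; row 2: 3/(1/5) = 15; row 3: entry 0 ≤ 0; row 4: 20/(12/5) = 25/3. Minimum is 25/3 at row 4 (s4 leaves); pivot element 12/5.
Pivot on row 4; the z-row RHS becomes 27 − (-26/5)·(25/3) = 211/3.

211/3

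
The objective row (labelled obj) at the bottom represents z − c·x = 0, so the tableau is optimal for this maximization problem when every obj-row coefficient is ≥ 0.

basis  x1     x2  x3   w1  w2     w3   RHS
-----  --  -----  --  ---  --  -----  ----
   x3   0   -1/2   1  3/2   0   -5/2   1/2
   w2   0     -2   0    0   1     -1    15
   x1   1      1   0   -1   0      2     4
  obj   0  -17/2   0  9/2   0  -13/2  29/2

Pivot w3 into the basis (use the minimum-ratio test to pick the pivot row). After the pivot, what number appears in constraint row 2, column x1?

1/2

Ratio test on column w3 — row 1: entry -5/2 ≤ 0; row 2: entry -1 ≤ 0; row 3: 4/2 = 2. Minimum is 2 at row 3 (x1 leaves); pivot element 2.
Divide row 3 by 2; eliminate column w3 from the other rows.
Row 2 update in column x1: 0 − (-1)·(1/2) = 1/2.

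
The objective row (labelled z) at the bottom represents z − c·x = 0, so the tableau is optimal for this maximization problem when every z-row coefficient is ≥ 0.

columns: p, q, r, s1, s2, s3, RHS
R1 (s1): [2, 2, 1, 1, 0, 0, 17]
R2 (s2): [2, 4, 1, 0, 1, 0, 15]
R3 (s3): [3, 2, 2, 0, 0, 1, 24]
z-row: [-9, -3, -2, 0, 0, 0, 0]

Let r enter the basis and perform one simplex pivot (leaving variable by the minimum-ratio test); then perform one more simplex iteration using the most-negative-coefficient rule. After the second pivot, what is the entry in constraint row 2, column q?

Ratio test on column r — row 1: 17/1 = 17; row 2: 15/1 = 15; row 3: 24/2 = 12. Minimum is 12 at row 3 (s3 leaves); pivot element 2.
Divide row 3 by 2; eliminate column r from the other rows.
Second iteration: most negative z-row entry is -6 in column p, so p enters.
Ratio test on column p — row 1: 5/(1/2) = 10; row 2: 3/(1/2) = 6; row 3: 12/(3/2) = 8. Minimum is 6 at row 2 (s2 leaves); pivot element 1/2.
Divide row 2 by 1/2; eliminate column p from the other rows.
After both pivots, the entry at constraint row 2, column q is 6.

6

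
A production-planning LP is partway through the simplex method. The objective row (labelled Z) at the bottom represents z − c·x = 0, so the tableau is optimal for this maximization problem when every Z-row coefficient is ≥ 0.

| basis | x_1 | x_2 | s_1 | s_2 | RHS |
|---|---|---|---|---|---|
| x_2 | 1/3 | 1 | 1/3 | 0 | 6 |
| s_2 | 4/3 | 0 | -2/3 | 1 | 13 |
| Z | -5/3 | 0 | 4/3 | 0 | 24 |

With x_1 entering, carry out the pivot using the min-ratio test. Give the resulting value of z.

Ratio test on column x_1 — row 1: 6/(1/3) = 18; row 2: 13/(4/3) = 39/4. Minimum is 39/4 at row 2 (s_2 leaves); pivot element 4/3.
Pivot on row 2; the Z-row RHS becomes 24 − (-5/3)·(39/4) = 161/4.

161/4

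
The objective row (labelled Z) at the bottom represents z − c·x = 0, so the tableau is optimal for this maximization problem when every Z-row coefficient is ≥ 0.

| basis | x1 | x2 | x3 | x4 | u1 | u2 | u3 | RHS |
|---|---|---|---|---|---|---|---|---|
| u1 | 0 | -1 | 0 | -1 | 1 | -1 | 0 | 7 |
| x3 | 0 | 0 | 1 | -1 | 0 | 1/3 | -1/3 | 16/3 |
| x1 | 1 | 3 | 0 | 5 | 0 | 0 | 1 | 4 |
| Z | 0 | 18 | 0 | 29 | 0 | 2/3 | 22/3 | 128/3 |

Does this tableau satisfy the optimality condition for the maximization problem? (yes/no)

Every Z-row coefficient is ≥ 0, so the tableau is optimal.

yes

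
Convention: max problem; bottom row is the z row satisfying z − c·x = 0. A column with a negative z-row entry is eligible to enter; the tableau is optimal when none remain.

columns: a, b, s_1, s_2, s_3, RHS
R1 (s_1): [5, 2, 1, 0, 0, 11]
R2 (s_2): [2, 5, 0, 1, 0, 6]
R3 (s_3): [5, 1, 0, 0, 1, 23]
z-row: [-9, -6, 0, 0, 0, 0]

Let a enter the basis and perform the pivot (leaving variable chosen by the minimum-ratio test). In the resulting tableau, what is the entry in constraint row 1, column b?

Ratio test on column a — row 1: 11/5 = 11/5; row 2: 6/2 = 3; row 3: 23/5 = 23/5. Minimum is 11/5 at row 1 (s_1 leaves); pivot element 5.
Divide row 1 by 5; eliminate column a from the other rows.
In the new row 1, the b entry is the old entry divided by the pivot: 2/5 = 2/5.

2/5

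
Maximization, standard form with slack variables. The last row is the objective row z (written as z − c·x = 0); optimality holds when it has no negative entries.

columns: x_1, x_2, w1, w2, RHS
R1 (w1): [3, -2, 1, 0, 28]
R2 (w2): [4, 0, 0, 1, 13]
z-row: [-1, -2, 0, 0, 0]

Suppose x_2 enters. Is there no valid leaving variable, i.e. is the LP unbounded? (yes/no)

yes

Every constraint-row entry in column x_2 is ≤ 0, so increasing x_2 is unbounded.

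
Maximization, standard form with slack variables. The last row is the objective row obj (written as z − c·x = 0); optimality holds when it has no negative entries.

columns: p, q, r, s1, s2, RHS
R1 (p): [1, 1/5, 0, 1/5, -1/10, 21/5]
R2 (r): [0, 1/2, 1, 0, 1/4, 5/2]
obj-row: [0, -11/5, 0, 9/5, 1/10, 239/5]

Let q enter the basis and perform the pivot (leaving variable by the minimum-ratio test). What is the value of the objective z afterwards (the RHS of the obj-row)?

Ratio test on column q — row 1: (21/5)/(1/5) = 21; row 2: (5/2)/(1/2) = 5. Minimum is 5 at row 2 (r leaves); pivot element 1/2.
Pivot on row 2; the obj-row RHS becomes 239/5 − (-11/5)·5 = 294/5.

294/5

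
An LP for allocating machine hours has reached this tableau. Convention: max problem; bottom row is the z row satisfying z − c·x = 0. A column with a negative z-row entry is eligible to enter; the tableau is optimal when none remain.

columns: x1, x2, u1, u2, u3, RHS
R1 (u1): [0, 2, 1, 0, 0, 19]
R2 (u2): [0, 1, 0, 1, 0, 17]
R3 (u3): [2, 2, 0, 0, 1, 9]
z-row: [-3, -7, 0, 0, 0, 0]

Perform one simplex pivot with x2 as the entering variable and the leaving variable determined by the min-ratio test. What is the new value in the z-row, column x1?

4

Ratio test on column x2 — row 1: 19/2 = 19/2; row 2: 17/1 = 17; row 3: 9/2 = 9/2. Minimum is 9/2 at row 3 (u3 leaves); pivot element 2.
Divide row 3 by 2; eliminate column x2 from the other rows.
z-row update in column x1: -3 − (-7)·1 = 4.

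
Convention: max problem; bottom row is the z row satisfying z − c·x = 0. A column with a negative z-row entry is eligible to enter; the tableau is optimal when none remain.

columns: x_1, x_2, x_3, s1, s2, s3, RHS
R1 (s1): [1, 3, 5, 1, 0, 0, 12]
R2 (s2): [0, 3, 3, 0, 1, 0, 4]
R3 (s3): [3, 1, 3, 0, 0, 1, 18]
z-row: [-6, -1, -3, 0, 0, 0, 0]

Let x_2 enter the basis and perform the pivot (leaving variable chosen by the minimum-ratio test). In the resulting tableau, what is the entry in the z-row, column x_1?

Ratio test on column x_2 — row 1: 12/3 = 4; row 2: 4/3 = 4/3; row 3: 18/1 = 18. Minimum is 4/3 at row 2 (s2 leaves); pivot element 3.
Divide row 2 by 3; eliminate column x_2 from the other rows.
z-row update in column x_1: -6 − (-1)·0 = -6.

-6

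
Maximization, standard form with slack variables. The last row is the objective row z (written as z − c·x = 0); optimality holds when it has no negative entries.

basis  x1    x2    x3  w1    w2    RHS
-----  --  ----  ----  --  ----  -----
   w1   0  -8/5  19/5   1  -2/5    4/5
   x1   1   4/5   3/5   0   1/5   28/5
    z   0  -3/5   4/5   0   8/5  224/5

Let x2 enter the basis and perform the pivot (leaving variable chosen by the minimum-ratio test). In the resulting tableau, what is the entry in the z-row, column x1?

3/4

Ratio test on column x2 — row 1: entry -8/5 ≤ 0; row 2: (28/5)/(4/5) = 7. Minimum is 7 at row 2 (x1 leaves); pivot element 4/5.
Divide row 2 by 4/5; eliminate column x2 from the other rows.
z-row update in column x1: 0 − (-3/5)·(5/4) = 3/4.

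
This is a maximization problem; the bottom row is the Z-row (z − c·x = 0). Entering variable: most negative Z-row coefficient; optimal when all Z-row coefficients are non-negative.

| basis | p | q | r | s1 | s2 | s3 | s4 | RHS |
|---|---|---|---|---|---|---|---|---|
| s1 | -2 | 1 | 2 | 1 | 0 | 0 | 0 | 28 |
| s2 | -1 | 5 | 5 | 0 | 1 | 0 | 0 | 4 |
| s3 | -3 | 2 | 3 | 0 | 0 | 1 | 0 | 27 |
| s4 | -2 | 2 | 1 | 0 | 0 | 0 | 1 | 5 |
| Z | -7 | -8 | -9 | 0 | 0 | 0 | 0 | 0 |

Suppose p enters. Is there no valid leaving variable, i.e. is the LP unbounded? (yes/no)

Every constraint-row entry in column p is ≤ 0, so increasing p is unbounded.

yes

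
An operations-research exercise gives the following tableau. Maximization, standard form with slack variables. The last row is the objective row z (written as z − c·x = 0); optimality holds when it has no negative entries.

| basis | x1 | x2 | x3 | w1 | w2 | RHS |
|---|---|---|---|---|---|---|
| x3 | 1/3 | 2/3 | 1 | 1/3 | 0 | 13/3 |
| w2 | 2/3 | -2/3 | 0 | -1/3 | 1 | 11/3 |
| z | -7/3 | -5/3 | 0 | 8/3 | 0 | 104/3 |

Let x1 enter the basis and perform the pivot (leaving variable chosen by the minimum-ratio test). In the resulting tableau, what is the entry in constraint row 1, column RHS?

5/2

Ratio test on column x1 — row 1: (13/3)/(1/3) = 13; row 2: (11/3)/(2/3) = 11/2. Minimum is 11/2 at row 2 (w2 leaves); pivot element 2/3.
Divide row 2 by 2/3; eliminate column x1 from the other rows.
Row 1 update in column RHS: 13/3 − (1/3)·(11/2) = 5/2.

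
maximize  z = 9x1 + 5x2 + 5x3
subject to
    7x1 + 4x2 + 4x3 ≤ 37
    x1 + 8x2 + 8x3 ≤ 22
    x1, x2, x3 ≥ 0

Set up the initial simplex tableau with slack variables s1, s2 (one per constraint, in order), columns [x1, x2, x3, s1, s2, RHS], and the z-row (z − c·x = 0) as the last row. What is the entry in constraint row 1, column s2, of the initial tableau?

0

Slack s2 belongs to constraint 2; its column is the unit vector e_2, so the entry in row 1 is 0.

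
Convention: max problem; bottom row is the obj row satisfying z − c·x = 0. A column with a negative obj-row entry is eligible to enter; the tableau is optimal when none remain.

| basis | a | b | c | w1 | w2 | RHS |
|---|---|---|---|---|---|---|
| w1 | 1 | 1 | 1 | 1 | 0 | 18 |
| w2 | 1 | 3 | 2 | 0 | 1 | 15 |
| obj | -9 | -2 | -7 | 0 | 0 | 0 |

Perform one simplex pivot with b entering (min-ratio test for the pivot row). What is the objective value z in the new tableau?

10

Ratio test on column b — row 1: 18/1 = 18; row 2: 15/3 = 5. Minimum is 5 at row 2 (w2 leaves); pivot element 3.
Pivot on row 2; the obj-row RHS becomes 0 − (-2)·5 = 10.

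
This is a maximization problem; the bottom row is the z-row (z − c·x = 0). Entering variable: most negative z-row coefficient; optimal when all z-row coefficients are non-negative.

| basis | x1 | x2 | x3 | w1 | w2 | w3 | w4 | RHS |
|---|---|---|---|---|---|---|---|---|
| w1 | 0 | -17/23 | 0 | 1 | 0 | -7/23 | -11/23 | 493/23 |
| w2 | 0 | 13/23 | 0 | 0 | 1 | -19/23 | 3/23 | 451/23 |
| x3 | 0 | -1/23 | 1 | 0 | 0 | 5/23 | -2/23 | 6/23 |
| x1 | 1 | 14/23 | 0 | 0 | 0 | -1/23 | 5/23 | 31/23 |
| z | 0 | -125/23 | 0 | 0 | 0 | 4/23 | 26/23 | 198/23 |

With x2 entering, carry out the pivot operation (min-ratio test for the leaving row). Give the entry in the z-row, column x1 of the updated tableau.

125/14

Ratio test on column x2 — row 1: entry -17/23 ≤ 0; row 2: (451/23)/(13/23) = 451/13; row 3: entry -1/23 ≤ 0; row 4: (31/23)/(14/23) = 31/14. Minimum is 31/14 at row 4 (x1 leaves); pivot element 14/23.
Divide row 4 by 14/23; eliminate column x2 from the other rows.
z-row update in column x1: 0 − (-125/23)·(23/14) = 125/14.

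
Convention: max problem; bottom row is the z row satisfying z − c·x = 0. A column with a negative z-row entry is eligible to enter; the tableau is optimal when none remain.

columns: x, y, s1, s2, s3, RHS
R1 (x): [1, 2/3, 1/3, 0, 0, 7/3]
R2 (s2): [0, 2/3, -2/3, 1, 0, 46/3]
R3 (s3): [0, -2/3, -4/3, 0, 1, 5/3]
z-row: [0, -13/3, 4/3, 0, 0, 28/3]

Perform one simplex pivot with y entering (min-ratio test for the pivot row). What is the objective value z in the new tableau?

49/2

Ratio test on column y — row 1: (7/3)/(2/3) = 7/2; row 2: (46/3)/(2/3) = 23; row 3: entry -2/3 ≤ 0. Minimum is 7/2 at row 1 (x leaves); pivot element 2/3.
Pivot on row 1; the z-row RHS becomes 28/3 − (-13/3)·(7/2) = 49/2.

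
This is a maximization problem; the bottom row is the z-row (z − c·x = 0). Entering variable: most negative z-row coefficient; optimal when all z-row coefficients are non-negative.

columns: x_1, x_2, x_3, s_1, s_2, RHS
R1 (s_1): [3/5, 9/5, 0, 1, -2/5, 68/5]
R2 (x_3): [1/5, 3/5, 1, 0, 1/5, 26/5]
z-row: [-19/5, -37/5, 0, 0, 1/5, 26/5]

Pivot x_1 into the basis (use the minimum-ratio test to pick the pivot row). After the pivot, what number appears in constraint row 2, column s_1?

Ratio test on column x_1 — row 1: (68/5)/(3/5) = 68/3; row 2: (26/5)/(1/5) = 26. Minimum is 68/3 at row 1 (s_1 leaves); pivot element 3/5.
Divide row 1 by 3/5; eliminate column x_1 from the other rows.
Row 2 update in column s_1: 0 − (1/5)·(5/3) = -1/3.

-1/3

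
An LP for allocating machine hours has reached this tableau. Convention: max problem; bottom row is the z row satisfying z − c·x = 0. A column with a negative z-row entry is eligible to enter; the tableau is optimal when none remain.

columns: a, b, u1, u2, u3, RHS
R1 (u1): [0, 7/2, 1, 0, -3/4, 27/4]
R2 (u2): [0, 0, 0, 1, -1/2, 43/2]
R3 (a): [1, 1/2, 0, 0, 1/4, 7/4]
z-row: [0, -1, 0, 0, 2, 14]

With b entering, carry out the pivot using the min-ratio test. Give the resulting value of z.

223/14

Ratio test on column b — row 1: (27/4)/(7/2) = 27/14; row 2: entry 0 ≤ 0; row 3: (7/4)/(1/2) = 7/2. Minimum is 27/14 at row 1 (u1 leaves); pivot element 7/2.
Pivot on row 1; the z-row RHS becomes 14 − (-1)·(27/14) = 223/14.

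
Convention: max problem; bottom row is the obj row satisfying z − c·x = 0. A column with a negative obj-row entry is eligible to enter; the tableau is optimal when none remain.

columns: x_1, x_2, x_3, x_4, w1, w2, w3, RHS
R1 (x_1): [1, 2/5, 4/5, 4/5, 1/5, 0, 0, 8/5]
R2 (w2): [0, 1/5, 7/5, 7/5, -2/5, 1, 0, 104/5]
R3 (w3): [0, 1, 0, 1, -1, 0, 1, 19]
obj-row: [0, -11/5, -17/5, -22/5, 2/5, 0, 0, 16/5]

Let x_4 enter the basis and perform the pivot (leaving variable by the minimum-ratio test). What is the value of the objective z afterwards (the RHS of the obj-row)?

Ratio test on column x_4 — row 1: (8/5)/(4/5) = 2; row 2: (104/5)/(7/5) = 104/7; row 3: 19/1 = 19. Minimum is 2 at row 1 (x_1 leaves); pivot element 4/5.
Pivot on row 1; the obj-row RHS becomes 16/5 − (-22/5)·2 = 12.

12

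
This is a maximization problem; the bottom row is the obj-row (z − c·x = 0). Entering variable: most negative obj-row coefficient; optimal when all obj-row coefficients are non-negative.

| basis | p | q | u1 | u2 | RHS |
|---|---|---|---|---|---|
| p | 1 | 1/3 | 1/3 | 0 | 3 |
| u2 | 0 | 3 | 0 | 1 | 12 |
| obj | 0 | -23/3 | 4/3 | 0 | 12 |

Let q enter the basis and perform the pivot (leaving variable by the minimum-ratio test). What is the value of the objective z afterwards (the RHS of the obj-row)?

128/3

Ratio test on column q — row 1: 3/(1/3) = 9; row 2: 12/3 = 4. Minimum is 4 at row 2 (u2 leaves); pivot element 3.
Pivot on row 2; the obj-row RHS becomes 12 − (-23/3)·4 = 128/3.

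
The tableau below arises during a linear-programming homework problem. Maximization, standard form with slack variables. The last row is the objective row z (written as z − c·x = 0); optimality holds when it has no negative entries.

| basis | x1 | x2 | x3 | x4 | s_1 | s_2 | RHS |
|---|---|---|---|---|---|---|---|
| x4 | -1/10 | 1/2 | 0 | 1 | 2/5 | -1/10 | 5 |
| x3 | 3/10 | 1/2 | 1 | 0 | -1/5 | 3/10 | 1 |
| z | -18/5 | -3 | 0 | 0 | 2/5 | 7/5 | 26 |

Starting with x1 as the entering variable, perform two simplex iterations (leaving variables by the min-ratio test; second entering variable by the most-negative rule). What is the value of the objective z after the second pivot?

70

Ratio test on column x1 — row 1: entry -1/10 ≤ 0; row 2: 1/(3/10) = 10/3. Minimum is 10/3 at row 2 (x3 leaves); pivot element 3/10.
Pivot on row 2; the z-row RHS becomes 26 − (-18/5)·(10/3) = 38.
Next entering variable (most negative z-row entry -2): s_1.
Ratio test on column s_1 — row 1: (16/3)/(1/3) = 16; row 2: entry -2/3 ≤ 0. Minimum is 16 at row 1 (x4 leaves); pivot element 1/3.
After the second pivot the z-row RHS is 38 − (-2)·16 = 70.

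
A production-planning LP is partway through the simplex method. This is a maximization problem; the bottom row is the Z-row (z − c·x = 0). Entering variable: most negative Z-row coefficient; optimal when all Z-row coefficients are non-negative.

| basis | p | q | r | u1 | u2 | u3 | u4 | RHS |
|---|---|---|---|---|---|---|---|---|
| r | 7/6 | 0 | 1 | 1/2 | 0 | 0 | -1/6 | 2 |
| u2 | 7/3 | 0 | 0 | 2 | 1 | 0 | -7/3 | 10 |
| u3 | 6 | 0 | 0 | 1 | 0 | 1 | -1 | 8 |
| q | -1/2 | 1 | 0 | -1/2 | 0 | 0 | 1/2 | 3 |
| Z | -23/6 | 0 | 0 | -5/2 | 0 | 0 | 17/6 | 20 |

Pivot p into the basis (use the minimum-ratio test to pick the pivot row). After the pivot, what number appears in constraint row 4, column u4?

5/12

Ratio test on column p — row 1: 2/(7/6) = 12/7; row 2: 10/(7/3) = 30/7; row 3: 8/6 = 4/3; row 4: entry -1/2 ≤ 0. Minimum is 4/3 at row 3 (u3 leaves); pivot element 6.
Divide row 3 by 6; eliminate column p from the other rows.
Row 4 update in column u4: 1/2 − (-1/2)·(-1/6) = 5/12.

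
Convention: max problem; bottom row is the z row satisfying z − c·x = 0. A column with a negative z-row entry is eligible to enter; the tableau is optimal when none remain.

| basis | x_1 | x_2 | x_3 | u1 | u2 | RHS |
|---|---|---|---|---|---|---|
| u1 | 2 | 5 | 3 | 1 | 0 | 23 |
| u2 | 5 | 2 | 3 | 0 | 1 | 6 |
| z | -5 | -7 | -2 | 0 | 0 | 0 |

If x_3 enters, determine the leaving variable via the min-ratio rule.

Column x_3 entries and ratios — u1: 23/3 = 23/3; u2: 6/3 = 2.
Smallest ratio is 2 in the row of u2, so u2 leaves.

u2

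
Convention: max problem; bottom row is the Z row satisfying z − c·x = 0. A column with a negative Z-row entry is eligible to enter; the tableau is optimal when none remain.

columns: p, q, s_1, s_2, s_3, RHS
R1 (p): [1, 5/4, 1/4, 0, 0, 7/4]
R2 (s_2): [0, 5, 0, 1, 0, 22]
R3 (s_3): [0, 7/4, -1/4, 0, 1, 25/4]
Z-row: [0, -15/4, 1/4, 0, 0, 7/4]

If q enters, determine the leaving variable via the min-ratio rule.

p

Column q entries and ratios — p: (7/4)/(5/4) = 7/5; s_2: 22/5 = 22/5; s_3: (25/4)/(7/4) = 25/7.
Smallest ratio is 7/5 in the row of p, so p leaves.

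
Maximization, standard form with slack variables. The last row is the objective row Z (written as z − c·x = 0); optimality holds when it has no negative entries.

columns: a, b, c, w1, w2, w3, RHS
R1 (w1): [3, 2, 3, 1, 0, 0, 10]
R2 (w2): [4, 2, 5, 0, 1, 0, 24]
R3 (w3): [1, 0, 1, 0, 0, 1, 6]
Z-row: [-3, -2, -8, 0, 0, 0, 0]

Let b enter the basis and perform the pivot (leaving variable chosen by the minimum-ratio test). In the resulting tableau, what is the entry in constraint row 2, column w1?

Ratio test on column b — row 1: 10/2 = 5; row 2: 24/2 = 12; row 3: entry 0 ≤ 0. Minimum is 5 at row 1 (w1 leaves); pivot element 2.
Divide row 1 by 2; eliminate column b from the other rows.
Row 2 update in column w1: 0 − 2·(1/2) = -1.

-1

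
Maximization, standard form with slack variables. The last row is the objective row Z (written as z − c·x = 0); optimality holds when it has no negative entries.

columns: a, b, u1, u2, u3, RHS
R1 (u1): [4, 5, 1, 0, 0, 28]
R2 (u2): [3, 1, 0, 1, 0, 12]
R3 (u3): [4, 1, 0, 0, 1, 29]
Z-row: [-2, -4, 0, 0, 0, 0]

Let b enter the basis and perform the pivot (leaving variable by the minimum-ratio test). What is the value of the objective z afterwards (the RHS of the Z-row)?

112/5

Ratio test on column b — row 1: 28/5 = 28/5; row 2: 12/1 = 12; row 3: 29/1 = 29. Minimum is 28/5 at row 1 (u1 leaves); pivot element 5.
Pivot on row 1; the Z-row RHS becomes 0 − (-4)·(28/5) = 112/5.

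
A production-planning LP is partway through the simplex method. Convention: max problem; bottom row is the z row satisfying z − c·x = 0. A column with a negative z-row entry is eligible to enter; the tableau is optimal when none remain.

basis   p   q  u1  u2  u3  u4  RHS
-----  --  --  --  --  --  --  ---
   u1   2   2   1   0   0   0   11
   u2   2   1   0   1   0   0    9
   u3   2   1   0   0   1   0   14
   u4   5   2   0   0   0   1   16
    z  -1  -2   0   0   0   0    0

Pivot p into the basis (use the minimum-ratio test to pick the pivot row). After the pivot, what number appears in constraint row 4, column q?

2/5

Ratio test on column p — row 1: 11/2 = 11/2; row 2: 9/2 = 9/2; row 3: 14/2 = 7; row 4: 16/5 = 16/5. Minimum is 16/5 at row 4 (u4 leaves); pivot element 5.
Divide row 4 by 5; eliminate column p from the other rows.
In the new row 4, the q entry is the old entry divided by the pivot: 2/5 = 2/5.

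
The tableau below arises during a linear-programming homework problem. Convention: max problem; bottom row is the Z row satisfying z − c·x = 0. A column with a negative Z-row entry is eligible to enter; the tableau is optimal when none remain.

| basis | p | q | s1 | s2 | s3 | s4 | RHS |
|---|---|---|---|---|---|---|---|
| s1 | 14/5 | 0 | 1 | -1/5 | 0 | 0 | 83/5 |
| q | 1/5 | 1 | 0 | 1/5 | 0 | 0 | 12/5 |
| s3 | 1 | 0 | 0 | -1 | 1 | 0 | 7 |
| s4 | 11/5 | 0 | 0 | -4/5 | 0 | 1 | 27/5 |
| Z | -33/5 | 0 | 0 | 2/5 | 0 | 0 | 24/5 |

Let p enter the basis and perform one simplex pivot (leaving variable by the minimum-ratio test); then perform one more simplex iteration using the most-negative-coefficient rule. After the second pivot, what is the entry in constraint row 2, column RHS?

Ratio test on column p — row 1: (83/5)/(14/5) = 83/14; row 2: (12/5)/(1/5) = 12; row 3: 7/1 = 7; row 4: (27/5)/(11/5) = 27/11. Minimum is 27/11 at row 4 (s4 leaves); pivot element 11/5.
Divide row 4 by 11/5; eliminate column p from the other rows.
Second iteration: most negative Z-row entry is -2 in column s2, so s2 enters.
Ratio test on column s2 — row 1: (107/11)/(9/11) = 107/9; row 2: (21/11)/(3/11) = 7; row 3: entry -7/11 ≤ 0; row 4: entry -4/11 ≤ 0. Minimum is 7 at row 2 (q leaves); pivot element 3/11.
Divide row 2 by 3/11; eliminate column s2 from the other rows.
After both pivots, the entry at constraint row 2, column RHS is 7.

7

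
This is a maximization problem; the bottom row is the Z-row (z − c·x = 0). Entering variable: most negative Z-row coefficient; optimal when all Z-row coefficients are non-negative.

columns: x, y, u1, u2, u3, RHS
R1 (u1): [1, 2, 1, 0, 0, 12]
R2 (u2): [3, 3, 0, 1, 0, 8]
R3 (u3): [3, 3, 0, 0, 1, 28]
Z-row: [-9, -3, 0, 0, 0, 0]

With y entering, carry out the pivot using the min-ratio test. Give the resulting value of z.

Ratio test on column y — row 1: 12/2 = 6; row 2: 8/3 = 8/3; row 3: 28/3 = 28/3. Minimum is 8/3 at row 2 (u2 leaves); pivot element 3.
Pivot on row 2; the Z-row RHS becomes 0 − (-3)·(8/3) = 8.

8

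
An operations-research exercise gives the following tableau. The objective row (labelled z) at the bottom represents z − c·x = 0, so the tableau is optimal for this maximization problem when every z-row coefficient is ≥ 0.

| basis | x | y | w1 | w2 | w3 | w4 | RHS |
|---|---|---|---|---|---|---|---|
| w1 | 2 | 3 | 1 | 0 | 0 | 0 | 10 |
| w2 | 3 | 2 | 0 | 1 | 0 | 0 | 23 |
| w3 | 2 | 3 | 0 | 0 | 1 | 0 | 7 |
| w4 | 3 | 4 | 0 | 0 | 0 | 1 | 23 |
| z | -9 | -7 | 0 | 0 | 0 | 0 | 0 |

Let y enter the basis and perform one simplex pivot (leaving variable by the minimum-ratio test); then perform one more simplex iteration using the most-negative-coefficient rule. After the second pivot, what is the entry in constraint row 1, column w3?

Ratio test on column y — row 1: 10/3 = 10/3; row 2: 23/2 = 23/2; row 3: 7/3 = 7/3; row 4: 23/4 = 23/4. Minimum is 7/3 at row 3 (w3 leaves); pivot element 3.
Divide row 3 by 3; eliminate column y from the other rows.
Second iteration: most negative z-row entry is -13/3 in column x, so x enters.
Ratio test on column x — row 1: entry 0 ≤ 0; row 2: (55/3)/(5/3) = 11; row 3: (7/3)/(2/3) = 7/2; row 4: (41/3)/(1/3) = 41. Minimum is 7/2 at row 3 (y leaves); pivot element 2/3.
Divide row 3 by 2/3; eliminate column x from the other rows.
After both pivots, the entry at constraint row 1, column w3 is -1.

-1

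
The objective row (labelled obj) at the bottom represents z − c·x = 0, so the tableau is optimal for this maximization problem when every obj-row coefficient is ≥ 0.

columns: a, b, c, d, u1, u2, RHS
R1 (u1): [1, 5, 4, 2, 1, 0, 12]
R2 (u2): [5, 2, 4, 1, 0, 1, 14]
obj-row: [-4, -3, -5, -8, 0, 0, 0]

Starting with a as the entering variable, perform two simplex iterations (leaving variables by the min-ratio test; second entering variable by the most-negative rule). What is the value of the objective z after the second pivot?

48

Ratio test on column a — row 1: 12/1 = 12; row 2: 14/5 = 14/5. Minimum is 14/5 at row 2 (u2 leaves); pivot element 5.
Pivot on row 2; the obj-row RHS becomes 0 − (-4)·(14/5) = 56/5.
Next entering variable (most negative obj-row entry -36/5): d.
Ratio test on column d — row 1: (46/5)/(9/5) = 46/9; row 2: (14/5)/(1/5) = 14. Minimum is 46/9 at row 1 (u1 leaves); pivot element 9/5.
After the second pivot the obj-row RHS is 56/5 − (-36/5)·(46/9) = 48.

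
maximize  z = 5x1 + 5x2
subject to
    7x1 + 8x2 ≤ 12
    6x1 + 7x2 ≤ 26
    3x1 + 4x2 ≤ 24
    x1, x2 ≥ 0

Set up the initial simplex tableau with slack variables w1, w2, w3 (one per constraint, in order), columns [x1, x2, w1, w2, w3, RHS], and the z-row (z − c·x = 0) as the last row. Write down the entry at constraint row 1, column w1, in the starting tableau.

Slack w1 belongs to constraint 1; its column is the unit vector e_1, so the entry in row 1 is 1.

1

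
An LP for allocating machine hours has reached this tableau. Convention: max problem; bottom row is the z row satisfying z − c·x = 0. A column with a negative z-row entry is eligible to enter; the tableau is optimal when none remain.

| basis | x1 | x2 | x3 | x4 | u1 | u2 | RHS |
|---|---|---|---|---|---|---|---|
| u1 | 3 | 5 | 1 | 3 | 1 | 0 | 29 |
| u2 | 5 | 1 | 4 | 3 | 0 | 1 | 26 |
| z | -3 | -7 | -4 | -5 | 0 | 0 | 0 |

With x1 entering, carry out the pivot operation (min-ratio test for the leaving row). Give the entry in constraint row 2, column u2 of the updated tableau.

1/5

Ratio test on column x1 — row 1: 29/3 = 29/3; row 2: 26/5 = 26/5. Minimum is 26/5 at row 2 (u2 leaves); pivot element 5.
Divide row 2 by 5; eliminate column x1 from the other rows.
In the new row 2, the u2 entry is the old entry divided by the pivot: 1/5 = 1/5.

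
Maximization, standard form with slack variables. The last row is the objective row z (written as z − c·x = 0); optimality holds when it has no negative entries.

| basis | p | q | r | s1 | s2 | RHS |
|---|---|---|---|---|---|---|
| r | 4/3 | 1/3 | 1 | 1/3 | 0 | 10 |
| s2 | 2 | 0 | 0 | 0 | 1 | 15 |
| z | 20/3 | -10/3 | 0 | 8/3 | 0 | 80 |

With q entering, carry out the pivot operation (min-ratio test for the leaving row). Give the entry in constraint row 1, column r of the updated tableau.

3

Ratio test on column q — row 1: 10/(1/3) = 30; row 2: entry 0 ≤ 0. Minimum is 30 at row 1 (r leaves); pivot element 1/3.
Divide row 1 by 1/3; eliminate column q from the other rows.
In the new row 1, the r entry is the old entry divided by the pivot: 1/(1/3) = 3.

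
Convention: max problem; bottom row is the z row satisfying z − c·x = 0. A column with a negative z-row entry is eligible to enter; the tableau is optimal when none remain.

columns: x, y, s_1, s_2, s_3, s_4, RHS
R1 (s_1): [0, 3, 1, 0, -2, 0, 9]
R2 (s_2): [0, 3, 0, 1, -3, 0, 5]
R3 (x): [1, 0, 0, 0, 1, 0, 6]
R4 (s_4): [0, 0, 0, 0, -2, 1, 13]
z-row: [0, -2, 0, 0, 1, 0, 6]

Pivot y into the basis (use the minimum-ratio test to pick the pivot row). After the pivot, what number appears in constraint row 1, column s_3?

Ratio test on column y — row 1: 9/3 = 3; row 2: 5/3 = 5/3; row 3: entry 0 ≤ 0; row 4: entry 0 ≤ 0. Minimum is 5/3 at row 2 (s_2 leaves); pivot element 3.
Divide row 2 by 3; eliminate column y from the other rows.
Row 1 update in column s_3: -2 − 3·(-1) = 1.

1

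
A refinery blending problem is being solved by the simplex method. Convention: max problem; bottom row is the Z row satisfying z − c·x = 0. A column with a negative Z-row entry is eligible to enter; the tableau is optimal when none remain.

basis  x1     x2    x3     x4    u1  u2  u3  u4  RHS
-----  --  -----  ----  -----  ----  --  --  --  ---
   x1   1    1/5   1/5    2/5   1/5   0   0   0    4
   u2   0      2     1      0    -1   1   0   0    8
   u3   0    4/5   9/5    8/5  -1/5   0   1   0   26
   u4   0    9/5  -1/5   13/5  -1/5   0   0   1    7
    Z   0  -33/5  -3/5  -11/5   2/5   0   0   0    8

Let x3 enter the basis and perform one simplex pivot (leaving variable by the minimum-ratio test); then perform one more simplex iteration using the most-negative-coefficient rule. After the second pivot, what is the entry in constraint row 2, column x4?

-26/11

Ratio test on column x3 — row 1: 4/(1/5) = 20; row 2: 8/1 = 8; row 3: 26/(9/5) = 130/9; row 4: entry -1/5 ≤ 0. Minimum is 8 at row 2 (u2 leaves); pivot element 1.
Divide row 2 by 1; eliminate column x3 from the other rows.
Second iteration: most negative Z-row entry is -27/5 in column x2, so x2 enters.
Ratio test on column x2 — row 1: entry -1/5 ≤ 0; row 2: 8/2 = 4; row 3: entry -14/5 ≤ 0; row 4: (43/5)/(11/5) = 43/11. Minimum is 43/11 at row 4 (u4 leaves); pivot element 11/5.
Divide row 4 by 11/5; eliminate column x2 from the other rows.
After both pivots, the entry at constraint row 2, column x4 is -26/11.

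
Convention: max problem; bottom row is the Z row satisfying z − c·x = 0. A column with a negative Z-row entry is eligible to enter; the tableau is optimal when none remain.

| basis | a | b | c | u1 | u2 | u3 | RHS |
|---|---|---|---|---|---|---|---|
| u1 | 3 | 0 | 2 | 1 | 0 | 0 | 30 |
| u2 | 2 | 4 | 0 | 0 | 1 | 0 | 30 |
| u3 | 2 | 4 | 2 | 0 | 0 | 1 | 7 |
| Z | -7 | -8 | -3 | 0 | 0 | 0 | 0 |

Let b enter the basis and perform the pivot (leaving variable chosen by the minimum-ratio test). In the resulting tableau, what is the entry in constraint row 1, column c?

Ratio test on column b — row 1: entry 0 ≤ 0; row 2: 30/4 = 15/2; row 3: 7/4 = 7/4. Minimum is 7/4 at row 3 (u3 leaves); pivot element 4.
Divide row 3 by 4; eliminate column b from the other rows.
Row 1 update in column c: 2 − 0·(1/2) = 2.

2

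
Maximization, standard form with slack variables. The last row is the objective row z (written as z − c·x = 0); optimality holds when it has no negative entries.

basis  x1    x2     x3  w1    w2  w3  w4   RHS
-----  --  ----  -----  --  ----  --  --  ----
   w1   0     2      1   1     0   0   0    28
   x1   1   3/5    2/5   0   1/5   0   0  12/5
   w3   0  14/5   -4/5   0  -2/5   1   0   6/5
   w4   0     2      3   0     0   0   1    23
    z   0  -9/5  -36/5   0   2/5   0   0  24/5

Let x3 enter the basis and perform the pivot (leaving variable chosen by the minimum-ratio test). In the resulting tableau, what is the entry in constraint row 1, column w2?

-1/2

Ratio test on column x3 — row 1: 28/1 = 28; row 2: (12/5)/(2/5) = 6; row 3: entry -4/5 ≤ 0; row 4: 23/3 = 23/3. Minimum is 6 at row 2 (x1 leaves); pivot element 2/5.
Divide row 2 by 2/5; eliminate column x3 from the other rows.
Row 1 update in column w2: 0 − 1·(1/2) = -1/2.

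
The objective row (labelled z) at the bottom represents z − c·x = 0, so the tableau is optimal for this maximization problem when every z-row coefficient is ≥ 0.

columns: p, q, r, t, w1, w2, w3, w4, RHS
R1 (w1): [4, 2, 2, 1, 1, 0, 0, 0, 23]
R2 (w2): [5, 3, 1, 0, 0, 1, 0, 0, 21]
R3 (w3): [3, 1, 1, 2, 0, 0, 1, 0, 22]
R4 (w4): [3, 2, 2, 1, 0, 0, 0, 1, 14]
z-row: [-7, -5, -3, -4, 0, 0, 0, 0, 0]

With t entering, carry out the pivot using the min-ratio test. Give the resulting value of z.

44

Ratio test on column t — row 1: 23/1 = 23; row 2: entry 0 ≤ 0; row 3: 22/2 = 11; row 4: 14/1 = 14. Minimum is 11 at row 3 (w3 leaves); pivot element 2.
Pivot on row 3; the z-row RHS becomes 0 − (-4)·11 = 44.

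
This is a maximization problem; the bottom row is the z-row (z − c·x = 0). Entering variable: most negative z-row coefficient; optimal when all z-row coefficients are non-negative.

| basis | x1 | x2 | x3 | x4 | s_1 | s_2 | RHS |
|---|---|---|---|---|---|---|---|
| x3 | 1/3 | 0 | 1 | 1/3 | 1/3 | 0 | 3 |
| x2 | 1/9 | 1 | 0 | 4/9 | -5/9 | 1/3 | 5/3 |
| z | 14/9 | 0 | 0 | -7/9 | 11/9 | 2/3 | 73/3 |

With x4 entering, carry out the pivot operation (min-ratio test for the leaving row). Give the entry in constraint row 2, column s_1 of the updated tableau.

Ratio test on column x4 — row 1: 3/(1/3) = 9; row 2: (5/3)/(4/9) = 15/4. Minimum is 15/4 at row 2 (x2 leaves); pivot element 4/9.
Divide row 2 by 4/9; eliminate column x4 from the other rows.
In the new row 2, the s_1 entry is the old entry divided by the pivot: (-5/9)/(4/9) = -5/4.

-5/4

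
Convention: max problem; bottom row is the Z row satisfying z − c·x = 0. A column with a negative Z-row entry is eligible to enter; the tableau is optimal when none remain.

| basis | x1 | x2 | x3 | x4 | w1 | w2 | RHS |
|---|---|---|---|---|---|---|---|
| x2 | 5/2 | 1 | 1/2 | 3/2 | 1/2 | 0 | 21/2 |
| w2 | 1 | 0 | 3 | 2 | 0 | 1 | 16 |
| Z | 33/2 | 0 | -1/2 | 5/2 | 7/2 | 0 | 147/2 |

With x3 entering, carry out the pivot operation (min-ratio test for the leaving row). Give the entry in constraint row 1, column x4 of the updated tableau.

Ratio test on column x3 — row 1: (21/2)/(1/2) = 21; row 2: 16/3 = 16/3. Minimum is 16/3 at row 2 (w2 leaves); pivot element 3.
Divide row 2 by 3; eliminate column x3 from the other rows.
Row 1 update in column x4: 3/2 − (1/2)·(2/3) = 7/6.

7/6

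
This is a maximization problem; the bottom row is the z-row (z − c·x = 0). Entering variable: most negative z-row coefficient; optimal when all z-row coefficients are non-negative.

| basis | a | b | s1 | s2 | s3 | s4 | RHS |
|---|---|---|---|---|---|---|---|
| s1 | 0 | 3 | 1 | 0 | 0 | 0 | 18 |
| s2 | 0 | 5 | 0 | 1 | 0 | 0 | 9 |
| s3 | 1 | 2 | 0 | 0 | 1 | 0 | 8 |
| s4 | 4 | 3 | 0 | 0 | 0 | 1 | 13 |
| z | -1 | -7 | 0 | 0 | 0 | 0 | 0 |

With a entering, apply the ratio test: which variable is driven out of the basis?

s4

Column a entries and ratios — s1: 0 ≤ 0, skip; s2: 0 ≤ 0, skip; s3: 8/1 = 8; s4: 13/4 = 13/4.
Smallest ratio is 13/4 in the row of s4, so s4 leaves.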